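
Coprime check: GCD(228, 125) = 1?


Euclidean algorithm:
228 = 1 * 125 + 103
125 = 1 * 103 + 22
103 = 4 * 22 + 15
22 = 1 * 15 + 7
15 = 2 * 7 + 1
7 = 7 * 1 + 0
GCD(228, 125) = 1

Yes, coprime (GCD = 1)


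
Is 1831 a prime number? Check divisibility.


Check divisors up to sqrt(1831) = 42.7902
No divisors found.
1831 is prime.

Yes, 1831 is prime


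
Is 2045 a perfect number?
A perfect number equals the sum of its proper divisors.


Proper divisors of 2045: 1, 5, 409
Sum = 1 + 5 + 409 = 415

No, 2045 is not perfect (415 ≠ 2045)


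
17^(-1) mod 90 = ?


Use the extended Euclidean algorithm on (90, 17); each row r = 90*s + 17*t:
r=90, s=1, t=0
r=17, s=0, t=1
q=5: r=5, s=1, t=-5   [90*(1) + 17*(-5) = 5]
q=3: r=2, s=-3, t=16   [90*(-3) + 17*(16) = 2]
q=2: r=1, s=7, t=-37   [90*(7) + 17*(-37) = 1]
q=2: r=0, s=-17, t=90   [90*(-17) + 17*(90) = 0]
GCD = 1 with t = -37, so 17*(-37) ≡ 1 (mod 90)
Inverse = -37 mod 90 = 53
Check: 17 * 53 = 901 ≡ 1 (mod 90)

17^(-1) ≡ 53 (mod 90)


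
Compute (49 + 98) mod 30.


49 + 98 = 147
147 mod 30 = 27


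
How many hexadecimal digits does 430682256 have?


430682256 in base 16 = 19ABB090
Number of digits = 8

8 digits (base 16)


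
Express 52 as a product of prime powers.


52 / 2 = 26
26 / 2 = 13
13 / 13 = 1
52 = 2^2 × 13


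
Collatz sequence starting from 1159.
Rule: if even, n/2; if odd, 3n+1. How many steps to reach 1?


1159 → 3478 → 1739 → 5218 → 2609 → 7828 → 3914 → 1957 → 5872 → 2936 → 1468 → 734 → 367 → 1102 → 551 → 1654 → 827 → 2482 → 1241 → 3724 → 1862 → 931 → 2794 → 1397 → 4192 → 2096 → 1048 → 524 → 262 → 131 → 394 → 197 → 592 → 296 → 148 → 74 → 37 → 112 → 56 → 28 → 14 → 7 → 22 → 11 → 34 → 17 → 52 → 26 → 13 → 40 → 20 → 10 → 5 → 16 → 8 → 4 → 2 → 1
Total steps = 57

57 steps


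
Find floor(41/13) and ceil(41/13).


41/13 = 3.1538
floor = 3
ceil = 4

floor = 3, ceil = 4


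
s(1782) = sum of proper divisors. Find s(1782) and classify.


Proper divisors: 1, 2, 3, 6, 9, 11, 18, 22, 27, 33, 54, 66, 81, 99, 162, 198, 297, 594, 891
Sum = 1 + 2 + 3 + 6 + 9 + 11 + 18 + 22 + 27 + 33 + 54 + 66 + 81 + 99 + 162 + 198 + 297 + 594 + 891 = 2574
2574 > 1782 → abundant

s(1782) = 2574 (abundant)


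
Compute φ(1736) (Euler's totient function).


1736 = 2^3 × 7 × 31
Prime factors: 2, 7, 31
φ(1736) = 1736 × (1-1/2) × (1-1/7) × (1-1/31)
= 1736 × 1/2 × 6/7 × 30/31 = 720

φ(1736) = 720


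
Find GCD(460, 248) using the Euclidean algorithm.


460 = 1 * 248 + 212
248 = 1 * 212 + 36
212 = 5 * 36 + 32
36 = 1 * 32 + 4
32 = 8 * 4 + 0
GCD = 4


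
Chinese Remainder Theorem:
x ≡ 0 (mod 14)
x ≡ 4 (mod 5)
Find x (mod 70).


M = 14*5 = 70
M1 = M/14 = 5, M2 = M/5 = 14
M1^(-1) mod 14 = 3, M2^(-1) mod 5 = 4
x = 0*5*3 + 4*14*4 = 224
224 mod 70 = 14
Check: 14 mod 14 = 0 ✓, 14 mod 5 = 4 ✓

x ≡ 14 (mod 70)


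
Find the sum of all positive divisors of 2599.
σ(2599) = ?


Divisors of 2599: 1, 23, 113, 2599
Sum = 1 + 23 + 113 + 2599 = 2736

σ(2599) = 2736


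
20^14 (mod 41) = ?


20^1 mod 41 = 20
20^2 mod 41 = 31
20^3 mod 41 = 5
20^4 mod 41 = 18
20^5 mod 41 = 32
20^6 mod 41 = 25
20^7 mod 41 = 8
20^8 mod 41 = 37
20^9 mod 41 = 2
20^10 mod 41 = 40
20^11 mod 41 = 21
20^12 mod 41 = 10
20^13 mod 41 = 36
20^14 mod 41 = 23


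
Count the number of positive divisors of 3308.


3308 = 2^2 × 827^1
d(3308) = (2+1) × (1+1) = 6

6 divisors


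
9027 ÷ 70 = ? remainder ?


9027 = 70 * 128 + 67
Check: 8960 + 67 = 9027

q = 128, r = 67


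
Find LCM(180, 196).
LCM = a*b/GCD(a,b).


GCD(180, 196) = 4
LCM = 180*196/4 = 35280/4 = 8820

LCM = 8820


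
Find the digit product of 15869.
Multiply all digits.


1 × 5 × 8 × 6 × 9 = 2160


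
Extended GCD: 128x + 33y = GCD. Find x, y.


Tabular extended Euclidean (each row: r = 128*s + 33*t):
r=128, s=1, t=0
r=33, s=0, t=1
q=3: r=29, s=1, t=-3   [128*(1) + 33*(-3) = 29]
q=1: r=4, s=-1, t=4   [128*(-1) + 33*(4) = 4]
q=7: r=1, s=8, t=-31   [128*(8) + 33*(-31) = 1]
q=4: r=0, s=-33, t=128   [128*(-33) + 33*(128) = 0]
GCD = 1; from the row with r=1: x=8, y=-31
Check: 128*(8) + 33*(-31) = 1024 - 1023 = 1

GCD = 1, x = 8, y = -31


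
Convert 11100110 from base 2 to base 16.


11100110 (base 2) = 230 (decimal)
230 (decimal) = E6 (base 16)


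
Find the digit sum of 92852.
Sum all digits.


9 + 2 + 8 + 5 + 2 = 26


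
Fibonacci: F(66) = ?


Sequence: 1, 1, 2, 3, 5, 8, 13, 21, 34, 55, 89, 144, 233, 377, 610, 987, 1597, 2584, 4181, 6765, 10946, 17711, 28657, 46368, 75025, 121393, 196418, 317811, 514229, 832040, 1346269, 2178309, 3524578, 5702887, 9227465, 14930352, 24157817, 39088169, 63245986, 102334155, 165580141, 267914296, 433494437, 701408733, 1134903170, 1836311903, 2971215073, 4807526976, 7778742049, 12586269025, 20365011074, 32951280099, 53316291173, 86267571272, 139583862445, 225851433717, 365435296162, 591286729879, 956722026041, 1548008755920, 2504730781961, 4052739537881, 6557470319842, 10610209857723, 17167680177565, 27777890035288
F(66) = 27777890035288


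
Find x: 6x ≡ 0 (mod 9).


GCD(6, 9) = 3 divides 0
Divide: 2x ≡ 0 (mod 3)
x ≡ 0 (mod 3)


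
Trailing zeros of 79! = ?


floor(79/5) = 15
floor(79/25) = 3
Total = 18

18 trailing zeros


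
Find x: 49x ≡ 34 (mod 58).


GCD(49, 58) = 1, unique solution
a^(-1) mod 58 = 45
x = 45 * 34 mod 58 = 22

x ≡ 22 (mod 58)


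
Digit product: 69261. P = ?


6 × 9 × 2 × 6 × 1 = 648


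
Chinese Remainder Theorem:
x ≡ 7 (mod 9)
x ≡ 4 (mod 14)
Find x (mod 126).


M = 9*14 = 126
M1 = M/9 = 14, M2 = M/14 = 9
M1^(-1) mod 9 = 2, M2^(-1) mod 14 = 11
x = 7*14*2 + 4*9*11 = 592
592 mod 126 = 88
Check: 88 mod 9 = 7 ✓, 88 mod 14 = 4 ✓

x ≡ 88 (mod 126)


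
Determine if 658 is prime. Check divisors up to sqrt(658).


658 / 2 = 329 (exact division)
658 is NOT prime.

No, 658 is not prime


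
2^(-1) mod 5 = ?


Use the extended Euclidean algorithm on (5, 2); each row r = 5*s + 2*t:
r=5, s=1, t=0
r=2, s=0, t=1
q=2: r=1, s=1, t=-2   [5*(1) + 2*(-2) = 1]
q=2: r=0, s=-2, t=5   [5*(-2) + 2*(5) = 0]
GCD = 1 with t = -2, so 2*(-2) ≡ 1 (mod 5)
Inverse = -2 mod 5 = 3
Check: 2 * 3 = 6 ≡ 1 (mod 5)

2^(-1) ≡ 3 (mod 5)


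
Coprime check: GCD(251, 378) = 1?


Euclidean algorithm:
378 = 1 * 251 + 127
251 = 1 * 127 + 124
127 = 1 * 124 + 3
124 = 41 * 3 + 1
3 = 3 * 1 + 0
GCD(251, 378) = 1

Yes, coprime (GCD = 1)


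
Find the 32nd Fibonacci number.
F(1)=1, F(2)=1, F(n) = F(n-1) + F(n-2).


Sequence: 1, 1, 2, 3, 5, 8, 13, 21, 34, 55, 89, 144, 233, 377, 610, 987, 1597, 2584, 4181, 6765, 10946, 17711, 28657, 46368, 75025, 121393, 196418, 317811, 514229, 832040, 1346269, 2178309
F(32) = 2178309


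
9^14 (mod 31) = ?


9^1 mod 31 = 9
9^2 mod 31 = 19
9^3 mod 31 = 16
9^4 mod 31 = 20
9^5 mod 31 = 25
9^6 mod 31 = 8
9^7 mod 31 = 10
9^8 mod 31 = 28
9^9 mod 31 = 4
9^10 mod 31 = 5
9^11 mod 31 = 14
9^12 mod 31 = 2
9^13 mod 31 = 18
9^14 mod 31 = 7


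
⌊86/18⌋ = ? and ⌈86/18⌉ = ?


86/18 = 4.7778
floor = 4
ceil = 5

floor = 4, ceil = 5


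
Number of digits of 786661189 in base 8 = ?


786661189 in base 8 = 5670677505
Number of digits = 10

10 digits (base 8)


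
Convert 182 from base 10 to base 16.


182 (base 10) = 182 (decimal)
182 (decimal) = B6 (base 16)


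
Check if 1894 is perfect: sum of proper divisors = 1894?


Proper divisors of 1894: 1, 2, 947
Sum = 1 + 2 + 947 = 950

No, 1894 is not perfect (950 ≠ 1894)


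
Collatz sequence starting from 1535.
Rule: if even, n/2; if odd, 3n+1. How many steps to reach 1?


1535 → 4606 → 2303 → 6910 → 3455 → 10366 → 5183 → 15550 → 7775 → 23326 → 11663 → 34990 → 17495 → 52486 → 26243 → 78730 → 39365 → 118096 → 59048 → 29524 → 14762 → 7381 → 22144 → 11072 → 5536 → 2768 → 1384 → 692 → 346 → 173 → 520 → 260 → 130 → 65 → 196 → 98 → 49 → 148 → 74 → 37 → 112 → 56 → 28 → 14 → 7 → 22 → 11 → 34 → 17 → 52 → 26 → 13 → 40 → 20 → 10 → 5 → 16 → 8 → 4 → 2 → 1
Total steps = 60

60 steps


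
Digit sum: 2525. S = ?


2 + 5 + 2 + 5 = 14


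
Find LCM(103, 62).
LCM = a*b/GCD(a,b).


GCD(103, 62) = 1
LCM = 103*62/1 = 6386/1 = 6386

LCM = 6386


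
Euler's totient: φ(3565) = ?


3565 = 5 × 23 × 31
Prime factors: 5, 23, 31
φ(3565) = 3565 × (1-1/5) × (1-1/23) × (1-1/31)
= 3565 × 4/5 × 22/23 × 30/31 = 2640

φ(3565) = 2640


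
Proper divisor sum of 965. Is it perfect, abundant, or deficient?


Proper divisors: 1, 5, 193
Sum = 1 + 5 + 193 = 199
199 < 965 → deficient

s(965) = 199 (deficient)


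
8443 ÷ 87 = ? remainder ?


8443 = 87 * 97 + 4
Check: 8439 + 4 = 8443

q = 97, r = 4


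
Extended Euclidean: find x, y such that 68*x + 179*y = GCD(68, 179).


Tabular extended Euclidean (each row: r = 68*s + 179*t):
r=68, s=1, t=0
r=179, s=0, t=1
q=0: r=68, s=1, t=0   [68*(1) + 179*(0) = 68]
q=2: r=43, s=-2, t=1   [68*(-2) + 179*(1) = 43]
q=1: r=25, s=3, t=-1   [68*(3) + 179*(-1) = 25]
q=1: r=18, s=-5, t=2   [68*(-5) + 179*(2) = 18]
q=1: r=7, s=8, t=-3   [68*(8) + 179*(-3) = 7]
q=2: r=4, s=-21, t=8   [68*(-21) + 179*(8) = 4]
q=1: r=3, s=29, t=-11   [68*(29) + 179*(-11) = 3]
q=1: r=1, s=-50, t=19   [68*(-50) + 179*(19) = 1]
q=3: r=0, s=179, t=-68   [68*(179) + 179*(-68) = 0]
GCD = 1; from the row with r=1: x=-50, y=19
Check: 68*(-50) + 179*(19) = -3400 + 3401 = 1

GCD = 1, x = -50, y = 19


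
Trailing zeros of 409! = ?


floor(409/5) = 81
floor(409/25) = 16
floor(409/125) = 3
Total = 100

100 trailing zeros


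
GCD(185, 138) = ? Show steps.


185 = 1 * 138 + 47
138 = 2 * 47 + 44
47 = 1 * 44 + 3
44 = 14 * 3 + 2
3 = 1 * 2 + 1
2 = 2 * 1 + 0
GCD = 1


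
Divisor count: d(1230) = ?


1230 = 2^1 × 3^1 × 5^1 × 41^1
d(1230) = (1+1) × (1+1) × (1+1) × (1+1) = 16

16 divisors


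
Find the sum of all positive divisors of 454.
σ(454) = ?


Divisors of 454: 1, 2, 227, 454
Sum = 1 + 2 + 227 + 454 = 684

σ(454) = 684


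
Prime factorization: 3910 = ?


3910 / 2 = 1955
1955 / 5 = 391
391 / 17 = 23
23 / 23 = 1
3910 = 2 × 5 × 17 × 23


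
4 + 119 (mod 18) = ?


4 + 119 = 123
123 mod 18 = 15


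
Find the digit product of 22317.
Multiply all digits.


2 × 2 × 3 × 1 × 7 = 84


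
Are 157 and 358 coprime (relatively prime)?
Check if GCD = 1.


Euclidean algorithm:
358 = 2 * 157 + 44
157 = 3 * 44 + 25
44 = 1 * 25 + 19
25 = 1 * 19 + 6
19 = 3 * 6 + 1
6 = 6 * 1 + 0
GCD(157, 358) = 1

Yes, coprime (GCD = 1)


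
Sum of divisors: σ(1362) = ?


Divisors of 1362: 1, 2, 3, 6, 227, 454, 681, 1362
Sum = 1 + 2 + 3 + 6 + 227 + 454 + 681 + 1362 = 2736

σ(1362) = 2736


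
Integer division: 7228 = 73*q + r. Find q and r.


7228 = 73 * 99 + 1
Check: 7227 + 1 = 7228

q = 99, r = 1


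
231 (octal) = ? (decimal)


231 (base 8) = 153 (decimal)
153 (decimal) = 153 (base 10)


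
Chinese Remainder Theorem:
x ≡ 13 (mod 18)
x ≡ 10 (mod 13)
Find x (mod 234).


M = 18*13 = 234
M1 = M/18 = 13, M2 = M/13 = 18
M1^(-1) mod 18 = 7, M2^(-1) mod 13 = 8
x = 13*13*7 + 10*18*8 = 2623
2623 mod 234 = 49
Check: 49 mod 18 = 13 ✓, 49 mod 13 = 10 ✓

x ≡ 49 (mod 234)


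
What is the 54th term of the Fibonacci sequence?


Sequence: 1, 1, 2, 3, 5, 8, 13, 21, 34, 55, 89, 144, 233, 377, 610, 987, 1597, 2584, 4181, 6765, 10946, 17711, 28657, 46368, 75025, 121393, 196418, 317811, 514229, 832040, 1346269, 2178309, 3524578, 5702887, 9227465, 14930352, 24157817, 39088169, 63245986, 102334155, 165580141, 267914296, 433494437, 701408733, 1134903170, 1836311903, 2971215073, 4807526976, 7778742049, 12586269025, 20365011074, 32951280099, 53316291173, 86267571272
F(54) = 86267571272


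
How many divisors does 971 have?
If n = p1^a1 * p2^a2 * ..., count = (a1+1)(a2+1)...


971 = 971^1
d(971) = (1+1) = 2

2 divisors


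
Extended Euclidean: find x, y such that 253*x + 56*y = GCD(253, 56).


Tabular extended Euclidean (each row: r = 253*s + 56*t):
r=253, s=1, t=0
r=56, s=0, t=1
q=4: r=29, s=1, t=-4   [253*(1) + 56*(-4) = 29]
q=1: r=27, s=-1, t=5   [253*(-1) + 56*(5) = 27]
q=1: r=2, s=2, t=-9   [253*(2) + 56*(-9) = 2]
q=13: r=1, s=-27, t=122   [253*(-27) + 56*(122) = 1]
q=2: r=0, s=56, t=-253   [253*(56) + 56*(-253) = 0]
GCD = 1; from the row with r=1: x=-27, y=122
Check: 253*(-27) + 56*(122) = -6831 + 6832 = 1

GCD = 1, x = -27, y = 122


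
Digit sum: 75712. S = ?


7 + 5 + 7 + 1 + 2 = 22


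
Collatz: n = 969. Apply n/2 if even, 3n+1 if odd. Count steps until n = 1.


969 → 2908 → 1454 → 727 → 2182 → 1091 → 3274 → 1637 → 4912 → 2456 → 1228 → 614 → 307 → 922 → 461 → 1384 → 692 → 346 → 173 → 520 → 260 → 130 → 65 → 196 → 98 → 49 → 148 → 74 → 37 → 112 → 56 → 28 → 14 → 7 → 22 → 11 → 34 → 17 → 52 → 26 → 13 → 40 → 20 → 10 → 5 → 16 → 8 → 4 → 2 → 1
Total steps = 49

49 steps


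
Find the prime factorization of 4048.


4048 / 2 = 2024
2024 / 2 = 1012
1012 / 2 = 506
506 / 2 = 253
253 / 11 = 23
23 / 23 = 1
4048 = 2^4 × 11 × 23


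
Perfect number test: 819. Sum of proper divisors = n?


Proper divisors of 819: 1, 3, 7, 9, 13, 21, 39, 63, 91, 117, 273
Sum = 1 + 3 + 7 + 9 + 13 + 21 + 39 + 63 + 91 + 117 + 273 = 637

No, 819 is not perfect (637 ≠ 819)


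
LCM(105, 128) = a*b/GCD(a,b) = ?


GCD(105, 128) = 1
LCM = 105*128/1 = 13440/1 = 13440

LCM = 13440


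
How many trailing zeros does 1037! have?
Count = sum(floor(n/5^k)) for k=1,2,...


floor(1037/5) = 207
floor(1037/25) = 41
floor(1037/125) = 8
floor(1037/625) = 1
Total = 257

257 trailing zeros


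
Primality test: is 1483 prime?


Check divisors up to sqrt(1483) = 38.5097
No divisors found.
1483 is prime.

Yes, 1483 is prime


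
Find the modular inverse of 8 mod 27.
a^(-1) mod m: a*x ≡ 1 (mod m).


Use the extended Euclidean algorithm on (27, 8); each row r = 27*s + 8*t:
r=27, s=1, t=0
r=8, s=0, t=1
q=3: r=3, s=1, t=-3   [27*(1) + 8*(-3) = 3]
q=2: r=2, s=-2, t=7   [27*(-2) + 8*(7) = 2]
q=1: r=1, s=3, t=-10   [27*(3) + 8*(-10) = 1]
q=2: r=0, s=-8, t=27   [27*(-8) + 8*(27) = 0]
GCD = 1 with t = -10, so 8*(-10) ≡ 1 (mod 27)
Inverse = -10 mod 27 = 17
Check: 8 * 17 = 136 ≡ 1 (mod 27)

8^(-1) ≡ 17 (mod 27)


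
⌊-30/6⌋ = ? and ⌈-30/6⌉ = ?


-30/6 = -5.0000
floor = -5
ceil = -5

floor = -5, ceil = -5


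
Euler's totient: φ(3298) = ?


3298 = 2 × 17 × 97
Prime factors: 2, 17, 97
φ(3298) = 3298 × (1-1/2) × (1-1/17) × (1-1/97)
= 3298 × 1/2 × 16/17 × 96/97 = 1536

φ(3298) = 1536


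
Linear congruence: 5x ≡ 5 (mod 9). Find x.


GCD(5, 9) = 1, unique solution
a^(-1) mod 9 = 2
x = 2 * 5 mod 9 = 1

x ≡ 1 (mod 9)


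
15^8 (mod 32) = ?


15^1 mod 32 = 15
15^2 mod 32 = 1
15^3 mod 32 = 15
15^4 mod 32 = 1
15^5 mod 32 = 15
15^6 mod 32 = 1
15^7 mod 32 = 15
15^8 mod 32 = 1


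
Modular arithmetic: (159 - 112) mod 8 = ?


159 - 112 = 47
47 mod 8 = 7


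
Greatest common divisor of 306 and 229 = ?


306 = 1 * 229 + 77
229 = 2 * 77 + 75
77 = 1 * 75 + 2
75 = 37 * 2 + 1
2 = 2 * 1 + 0
GCD = 1


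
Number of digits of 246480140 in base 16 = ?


246480140 in base 16 = EB0FD0C
Number of digits = 7

7 digits (base 16)


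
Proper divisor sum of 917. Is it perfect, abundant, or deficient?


Proper divisors: 1, 7, 131
Sum = 1 + 7 + 131 = 139
139 < 917 → deficient

s(917) = 139 (deficient)


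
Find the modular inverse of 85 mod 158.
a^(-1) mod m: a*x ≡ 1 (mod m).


Use the extended Euclidean algorithm on (158, 85); each row r = 158*s + 85*t:
r=158, s=1, t=0
r=85, s=0, t=1
q=1: r=73, s=1, t=-1   [158*(1) + 85*(-1) = 73]
q=1: r=12, s=-1, t=2   [158*(-1) + 85*(2) = 12]
q=6: r=1, s=7, t=-13   [158*(7) + 85*(-13) = 1]
q=12: r=0, s=-85, t=158   [158*(-85) + 85*(158) = 0]
GCD = 1 with t = -13, so 85*(-13) ≡ 1 (mod 158)
Inverse = -13 mod 158 = 145
Check: 85 * 145 = 12325 ≡ 1 (mod 158)

85^(-1) ≡ 145 (mod 158)


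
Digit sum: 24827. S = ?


2 + 4 + 8 + 2 + 7 = 23


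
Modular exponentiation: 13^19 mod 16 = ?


13^1 mod 16 = 13
13^2 mod 16 = 9
13^3 mod 16 = 5
13^4 mod 16 = 1
13^5 mod 16 = 13
13^6 mod 16 = 9
13^7 mod 16 = 5
13^8 mod 16 = 1
13^9 mod 16 = 13
13^10 mod 16 = 9
13^11 mod 16 = 5
13^12 mod 16 = 1
13^13 mod 16 = 13
13^14 mod 16 = 9
13^15 mod 16 = 5
13^16 mod 16 = 1
13^17 mod 16 = 13
13^18 mod 16 = 9
13^19 mod 16 = 5


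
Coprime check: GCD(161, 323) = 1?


Euclidean algorithm:
323 = 2 * 161 + 1
161 = 161 * 1 + 0
GCD(161, 323) = 1

Yes, coprime (GCD = 1)


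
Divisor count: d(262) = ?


262 = 2^1 × 131^1
d(262) = (1+1) × (1+1) = 4

4 divisors


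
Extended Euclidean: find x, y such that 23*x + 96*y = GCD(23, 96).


Tabular extended Euclidean (each row: r = 23*s + 96*t):
r=23, s=1, t=0
r=96, s=0, t=1
q=0: r=23, s=1, t=0   [23*(1) + 96*(0) = 23]
q=4: r=4, s=-4, t=1   [23*(-4) + 96*(1) = 4]
q=5: r=3, s=21, t=-5   [23*(21) + 96*(-5) = 3]
q=1: r=1, s=-25, t=6   [23*(-25) + 96*(6) = 1]
q=3: r=0, s=96, t=-23   [23*(96) + 96*(-23) = 0]
GCD = 1; from the row with r=1: x=-25, y=6
Check: 23*(-25) + 96*(6) = -575 + 576 = 1

GCD = 1, x = -25, y = 6


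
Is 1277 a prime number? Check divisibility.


Check divisors up to sqrt(1277) = 35.7351
No divisors found.
1277 is prime.

Yes, 1277 is prime


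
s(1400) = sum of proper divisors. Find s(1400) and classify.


Proper divisors: 1, 2, 4, 5, 7, 8, 10, 14, 20, 25, 28, 35, 40, 50, 56, 70, 100, 140, 175, 200, 280, 350, 700
Sum = 1 + 2 + 4 + 5 + 7 + 8 + 10 + 14 + 20 + 25 + 28 + 35 + 40 + 50 + 56 + 70 + 100 + 140 + 175 + 200 + 280 + 350 + 700 = 2320
2320 > 1400 → abundant

s(1400) = 2320 (abundant)


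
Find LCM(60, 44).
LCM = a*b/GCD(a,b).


GCD(60, 44) = 4
LCM = 60*44/4 = 2640/4 = 660

LCM = 660


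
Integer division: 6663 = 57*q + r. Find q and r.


6663 = 57 * 116 + 51
Check: 6612 + 51 = 6663

q = 116, r = 51


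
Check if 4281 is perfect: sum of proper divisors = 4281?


Proper divisors of 4281: 1, 3, 1427
Sum = 1 + 3 + 1427 = 1431

No, 4281 is not perfect (1431 ≠ 4281)


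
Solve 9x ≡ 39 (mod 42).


GCD(9, 42) = 3 divides 39
Divide: 3x ≡ 13 (mod 14)
x ≡ 9 (mod 14)


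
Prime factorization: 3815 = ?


3815 / 5 = 763
763 / 7 = 109
109 / 109 = 1
3815 = 5 × 7 × 109


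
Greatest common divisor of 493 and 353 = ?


493 = 1 * 353 + 140
353 = 2 * 140 + 73
140 = 1 * 73 + 67
73 = 1 * 67 + 6
67 = 11 * 6 + 1
6 = 6 * 1 + 0
GCD = 1


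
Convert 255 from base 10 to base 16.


255 (base 10) = 255 (decimal)
255 (decimal) = FF (base 16)


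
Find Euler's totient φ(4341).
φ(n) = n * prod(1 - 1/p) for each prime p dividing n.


4341 = 3 × 1447
Prime factors: 3, 1447
φ(4341) = 4341 × (1-1/3) × (1-1/1447)
= 4341 × 2/3 × 1446/1447 = 2892

φ(4341) = 2892


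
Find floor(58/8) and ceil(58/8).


58/8 = 7.2500
floor = 7
ceil = 8

floor = 7, ceil = 8


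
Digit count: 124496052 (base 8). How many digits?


124496052 in base 8 = 732724264
Number of digits = 9

9 digits (base 8)


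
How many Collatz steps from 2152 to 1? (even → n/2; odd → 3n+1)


2152 → 1076 → 538 → 269 → 808 → 404 → 202 → 101 → 304 → 152 → 76 → 38 → 19 → 58 → 29 → 88 → 44 → 22 → 11 → 34 → 17 → 52 → 26 → 13 → 40 → 20 → 10 → 5 → 16 → 8 → 4 → 2 → 1
Total steps = 32

32 steps


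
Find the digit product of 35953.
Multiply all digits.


3 × 5 × 9 × 5 × 3 = 2025


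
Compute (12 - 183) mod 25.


12 - 183 = -171
-171 mod 25 = 4


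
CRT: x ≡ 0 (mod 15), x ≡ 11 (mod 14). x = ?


M = 15*14 = 210
M1 = M/15 = 14, M2 = M/14 = 15
M1^(-1) mod 15 = 14, M2^(-1) mod 14 = 1
x = 0*14*14 + 11*15*1 = 165
165 mod 210 = 165
Check: 165 mod 15 = 0 ✓, 165 mod 14 = 11 ✓

x ≡ 165 (mod 210)


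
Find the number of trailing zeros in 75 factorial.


floor(75/5) = 15
floor(75/25) = 3
Total = 18

18 trailing zeros


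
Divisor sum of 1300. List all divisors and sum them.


Divisors of 1300: 1, 2, 4, 5, 10, 13, 20, 25, 26, 50, 52, 65, 100, 130, 260, 325, 650, 1300
Sum = 1 + 2 + 4 + 5 + 10 + 13 + 20 + 25 + 26 + 50 + 52 + 65 + 100 + 130 + 260 + 325 + 650 + 1300 = 3038

σ(1300) = 3038


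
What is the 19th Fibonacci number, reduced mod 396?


F(k) mod 396 for k=1..19:
1, 1, 2, 3, 5, 8, 13, 21, 34, 55, 89, 144, 233, 377, 214, 195, 13, 208, 221
F(19) mod 396 = 221


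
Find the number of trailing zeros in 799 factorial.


floor(799/5) = 159
floor(799/25) = 31
floor(799/125) = 6
floor(799/625) = 1
Total = 197

197 trailing zeros


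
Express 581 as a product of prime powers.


581 / 7 = 83
83 / 83 = 1
581 = 7 × 83


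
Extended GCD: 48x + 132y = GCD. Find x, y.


Tabular extended Euclidean (each row: r = 48*s + 132*t):
r=48, s=1, t=0
r=132, s=0, t=1
q=0: r=48, s=1, t=0   [48*(1) + 132*(0) = 48]
q=2: r=36, s=-2, t=1   [48*(-2) + 132*(1) = 36]
q=1: r=12, s=3, t=-1   [48*(3) + 132*(-1) = 12]
q=3: r=0, s=-11, t=4   [48*(-11) + 132*(4) = 0]
GCD = 12; from the row with r=12: x=3, y=-1
Check: 48*(3) + 132*(-1) = 144 - 132 = 12

GCD = 12, x = 3, y = -1


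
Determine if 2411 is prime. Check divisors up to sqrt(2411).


Check divisors up to sqrt(2411) = 49.1019
No divisors found.
2411 is prime.

Yes, 2411 is prime


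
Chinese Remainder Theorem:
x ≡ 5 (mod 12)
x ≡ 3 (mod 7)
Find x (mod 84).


M = 12*7 = 84
M1 = M/12 = 7, M2 = M/7 = 12
M1^(-1) mod 12 = 7, M2^(-1) mod 7 = 3
x = 5*7*7 + 3*12*3 = 353
353 mod 84 = 17
Check: 17 mod 12 = 5 ✓, 17 mod 7 = 3 ✓

x ≡ 17 (mod 84)


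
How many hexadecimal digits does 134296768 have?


134296768 in base 16 = 80134C0
Number of digits = 7

7 digits (base 16)


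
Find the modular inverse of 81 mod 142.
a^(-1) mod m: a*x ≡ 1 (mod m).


Use the extended Euclidean algorithm on (142, 81); each row r = 142*s + 81*t:
r=142, s=1, t=0
r=81, s=0, t=1
q=1: r=61, s=1, t=-1   [142*(1) + 81*(-1) = 61]
q=1: r=20, s=-1, t=2   [142*(-1) + 81*(2) = 20]
q=3: r=1, s=4, t=-7   [142*(4) + 81*(-7) = 1]
q=20: r=0, s=-81, t=142   [142*(-81) + 81*(142) = 0]
GCD = 1 with t = -7, so 81*(-7) ≡ 1 (mod 142)
Inverse = -7 mod 142 = 135
Check: 81 * 135 = 10935 ≡ 1 (mod 142)

81^(-1) ≡ 135 (mod 142)


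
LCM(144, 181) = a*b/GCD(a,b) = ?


GCD(144, 181) = 1
LCM = 144*181/1 = 26064/1 = 26064

LCM = 26064


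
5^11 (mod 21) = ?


5^1 mod 21 = 5
5^2 mod 21 = 4
5^3 mod 21 = 20
5^4 mod 21 = 16
5^5 mod 21 = 17
5^6 mod 21 = 1
5^7 mod 21 = 5
5^8 mod 21 = 4
5^9 mod 21 = 20
5^10 mod 21 = 16
5^11 mod 21 = 17


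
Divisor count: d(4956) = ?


4956 = 2^2 × 3^1 × 7^1 × 59^1
d(4956) = (2+1) × (1+1) × (1+1) × (1+1) = 24

24 divisors


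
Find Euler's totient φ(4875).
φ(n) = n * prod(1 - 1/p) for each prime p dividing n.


4875 = 3 × 5^3 × 13
Prime factors: 3, 5, 13
φ(4875) = 4875 × (1-1/3) × (1-1/5) × (1-1/13)
= 4875 × 2/3 × 4/5 × 12/13 = 2400

φ(4875) = 2400


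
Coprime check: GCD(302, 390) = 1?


Euclidean algorithm:
390 = 1 * 302 + 88
302 = 3 * 88 + 38
88 = 2 * 38 + 12
38 = 3 * 12 + 2
12 = 6 * 2 + 0
GCD(302, 390) = 2

No, not coprime (GCD = 2)


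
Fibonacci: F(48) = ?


Sequence: 1, 1, 2, 3, 5, 8, 13, 21, 34, 55, 89, 144, 233, 377, 610, 987, 1597, 2584, 4181, 6765, 10946, 17711, 28657, 46368, 75025, 121393, 196418, 317811, 514229, 832040, 1346269, 2178309, 3524578, 5702887, 9227465, 14930352, 24157817, 39088169, 63245986, 102334155, 165580141, 267914296, 433494437, 701408733, 1134903170, 1836311903, 2971215073, 4807526976
F(48) = 4807526976


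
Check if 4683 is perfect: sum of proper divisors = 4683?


Proper divisors of 4683: 1, 3, 7, 21, 223, 669, 1561
Sum = 1 + 3 + 7 + 21 + 223 + 669 + 1561 = 2485

No, 4683 is not perfect (2485 ≠ 4683)


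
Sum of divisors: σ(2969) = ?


Divisors of 2969: 1, 2969
Sum = 1 + 2969 = 2970

σ(2969) = 2970


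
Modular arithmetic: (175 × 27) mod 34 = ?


175 × 27 = 4725
4725 mod 34 = 33


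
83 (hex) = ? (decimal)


83 (base 16) = 131 (decimal)
131 (decimal) = 131 (base 10)


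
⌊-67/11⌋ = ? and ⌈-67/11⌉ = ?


-67/11 = -6.0909
floor = -7
ceil = -6

floor = -7, ceil = -6


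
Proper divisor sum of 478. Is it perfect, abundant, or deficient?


Proper divisors: 1, 2, 239
Sum = 1 + 2 + 239 = 242
242 < 478 → deficient

s(478) = 242 (deficient)


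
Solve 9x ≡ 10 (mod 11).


GCD(9, 11) = 1, unique solution
a^(-1) mod 11 = 5
x = 5 * 10 mod 11 = 6

x ≡ 6 (mod 11)


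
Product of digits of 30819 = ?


3 × 0 × 8 × 1 × 9 = 0


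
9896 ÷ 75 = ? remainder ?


9896 = 75 * 131 + 71
Check: 9825 + 71 = 9896

q = 131, r = 71


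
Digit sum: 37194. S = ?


3 + 7 + 1 + 9 + 4 = 24


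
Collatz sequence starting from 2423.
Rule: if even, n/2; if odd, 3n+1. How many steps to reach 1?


2423 → 7270 → 3635 → 10906 → 5453 → 16360 → 8180 → 4090 → 2045 → 6136 → 3068 → 1534 → 767 → 2302 → 1151 → 3454 → 1727 → 5182 → 2591 → 7774 → 3887 → 11662 → 5831 → 17494 → 8747 → 26242 → 13121 → 39364 → 19682 → 9841 → 29524 → 14762 → 7381 → 22144 → 11072 → 5536 → 2768 → 1384 → 692 → 346 → 173 → 520 → 260 → 130 → 65 → 196 → 98 → 49 → 148 → 74 → 37 → 112 → 56 → 28 → 14 → 7 → 22 → 11 → 34 → 17 → 52 → 26 → 13 → 40 → 20 → 10 → 5 → 16 → 8 → 4 → 2 → 1
Total steps = 71

71 steps


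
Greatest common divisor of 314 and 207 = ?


314 = 1 * 207 + 107
207 = 1 * 107 + 100
107 = 1 * 100 + 7
100 = 14 * 7 + 2
7 = 3 * 2 + 1
2 = 2 * 1 + 0
GCD = 1


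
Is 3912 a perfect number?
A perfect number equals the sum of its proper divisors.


Proper divisors of 3912: 1, 2, 3, 4, 6, 8, 12, 24, 163, 326, 489, 652, 978, 1304, 1956
Sum = 1 + 2 + 3 + 4 + 6 + 8 + 12 + 24 + 163 + 326 + 489 + 652 + 978 + 1304 + 1956 = 5928

No, 3912 is not perfect (5928 ≠ 3912)


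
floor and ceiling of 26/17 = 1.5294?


26/17 = 1.5294
floor = 1
ceil = 2

floor = 1, ceil = 2


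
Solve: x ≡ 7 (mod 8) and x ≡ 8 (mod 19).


M = 8*19 = 152
M1 = M/8 = 19, M2 = M/19 = 8
M1^(-1) mod 8 = 3, M2^(-1) mod 19 = 12
x = 7*19*3 + 8*8*12 = 1167
1167 mod 152 = 103
Check: 103 mod 8 = 7 ✓, 103 mod 19 = 8 ✓

x ≡ 103 (mod 152)


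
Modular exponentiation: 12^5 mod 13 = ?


12^1 mod 13 = 12
12^2 mod 13 = 1
12^3 mod 13 = 12
12^4 mod 13 = 1
12^5 mod 13 = 12


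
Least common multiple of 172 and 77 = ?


GCD(172, 77) = 1
LCM = 172*77/1 = 13244/1 = 13244

LCM = 13244


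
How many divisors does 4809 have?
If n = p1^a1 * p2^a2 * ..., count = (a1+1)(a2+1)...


4809 = 3^1 × 7^1 × 229^1
d(4809) = (1+1) × (1+1) × (1+1) = 8

8 divisors


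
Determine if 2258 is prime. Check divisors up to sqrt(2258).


2258 / 2 = 1129 (exact division)
2258 is NOT prime.

No, 2258 is not prime


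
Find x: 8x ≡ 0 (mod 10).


GCD(8, 10) = 2 divides 0
Divide: 4x ≡ 0 (mod 5)
x ≡ 0 (mod 5)


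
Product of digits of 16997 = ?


1 × 6 × 9 × 9 × 7 = 3402


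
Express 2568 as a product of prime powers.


2568 / 2 = 1284
1284 / 2 = 642
642 / 2 = 321
321 / 3 = 107
107 / 107 = 1
2568 = 2^3 × 3 × 107


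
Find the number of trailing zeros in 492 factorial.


floor(492/5) = 98
floor(492/25) = 19
floor(492/125) = 3
Total = 120

120 trailing zeros


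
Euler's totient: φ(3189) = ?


3189 = 3 × 1063
Prime factors: 3, 1063
φ(3189) = 3189 × (1-1/3) × (1-1/1063)
= 3189 × 2/3 × 1062/1063 = 2124

φ(3189) = 2124


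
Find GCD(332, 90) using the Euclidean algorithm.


332 = 3 * 90 + 62
90 = 1 * 62 + 28
62 = 2 * 28 + 6
28 = 4 * 6 + 4
6 = 1 * 4 + 2
4 = 2 * 2 + 0
GCD = 2


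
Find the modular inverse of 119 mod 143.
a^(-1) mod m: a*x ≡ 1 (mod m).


Use the extended Euclidean algorithm on (143, 119); each row r = 143*s + 119*t:
r=143, s=1, t=0
r=119, s=0, t=1
q=1: r=24, s=1, t=-1   [143*(1) + 119*(-1) = 24]
q=4: r=23, s=-4, t=5   [143*(-4) + 119*(5) = 23]
q=1: r=1, s=5, t=-6   [143*(5) + 119*(-6) = 1]
q=23: r=0, s=-119, t=143   [143*(-119) + 119*(143) = 0]
GCD = 1 with t = -6, so 119*(-6) ≡ 1 (mod 143)
Inverse = -6 mod 143 = 137
Check: 119 * 137 = 16303 ≡ 1 (mod 143)

119^(-1) ≡ 137 (mod 143)


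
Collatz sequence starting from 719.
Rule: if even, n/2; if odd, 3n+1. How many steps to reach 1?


719 → 2158 → 1079 → 3238 → 1619 → 4858 → 2429 → 7288 → 3644 → 1822 → 911 → 2734 → 1367 → 4102 → 2051 → 6154 → 3077 → 9232 → 4616 → 2308 → 1154 → 577 → 1732 → 866 → 433 → 1300 → 650 → 325 → 976 → 488 → 244 → 122 → 61 → 184 → 92 → 46 → 23 → 70 → 35 → 106 → 53 → 160 → 80 → 40 → 20 → 10 → 5 → 16 → 8 → 4 → 2 → 1
Total steps = 51

51 steps


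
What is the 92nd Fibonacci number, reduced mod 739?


F(k) mod 739 for k=1..92:
1, 1, 2, 3, 5, 8, 13, 21, 34, 55, 89, 144, 233, 377, 610, 248, 119, 367, 486, 114, 600, 714, 575, 550, 386, 197, 583, 41, 624, 665, 550, 476, 287, 24, 311, 335, 646, 242, 149, 391, 540, 192, 732, 185, 178, 363, 541, 165, 706, 132, 99, 231, 330, 561, 152, 713, 126, 100, 226, 326, 552, 139, 691, 91, 43, 134, 177, 311, 488, 60, 548, 608, 417, 286, 703, 250, 214, 464, 678, 403, 342, 6, 348, 354, 702, 317, 280, 597, 138, 735, 134, 130
F(92) mod 739 = 130


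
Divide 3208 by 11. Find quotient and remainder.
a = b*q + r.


3208 = 11 * 291 + 7
Check: 3201 + 7 = 3208

q = 291, r = 7


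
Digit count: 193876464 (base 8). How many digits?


193876464 in base 8 = 1343450760
Number of digits = 10

10 digits (base 8)


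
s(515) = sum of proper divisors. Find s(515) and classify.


Proper divisors: 1, 5, 103
Sum = 1 + 5 + 103 = 109
109 < 515 → deficient

s(515) = 109 (deficient)


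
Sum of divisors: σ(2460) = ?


Divisors of 2460: 1, 2, 3, 4, 5, 6, 10, 12, 15, 20, 30, 41, 60, 82, 123, 164, 205, 246, 410, 492, 615, 820, 1230, 2460
Sum = 1 + 2 + 3 + 4 + 5 + 6 + 10 + 12 + 15 + 20 + 30 + 41 + 60 + 82 + 123 + 164 + 205 + 246 + 410 + 492 + 615 + 820 + 1230 + 2460 = 7056

σ(2460) = 7056


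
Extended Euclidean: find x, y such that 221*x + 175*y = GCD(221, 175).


Tabular extended Euclidean (each row: r = 221*s + 175*t):
r=221, s=1, t=0
r=175, s=0, t=1
q=1: r=46, s=1, t=-1   [221*(1) + 175*(-1) = 46]
q=3: r=37, s=-3, t=4   [221*(-3) + 175*(4) = 37]
q=1: r=9, s=4, t=-5   [221*(4) + 175*(-5) = 9]
q=4: r=1, s=-19, t=24   [221*(-19) + 175*(24) = 1]
q=9: r=0, s=175, t=-221   [221*(175) + 175*(-221) = 0]
GCD = 1; from the row with r=1: x=-19, y=24
Check: 221*(-19) + 175*(24) = -4199 + 4200 = 1

GCD = 1, x = -19, y = 24


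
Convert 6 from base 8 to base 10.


6 (base 8) = 6 (decimal)
6 (decimal) = 6 (base 10)


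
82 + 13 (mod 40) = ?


82 + 13 = 95
95 mod 40 = 15


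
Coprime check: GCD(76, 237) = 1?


Euclidean algorithm:
237 = 3 * 76 + 9
76 = 8 * 9 + 4
9 = 2 * 4 + 1
4 = 4 * 1 + 0
GCD(76, 237) = 1

Yes, coprime (GCD = 1)


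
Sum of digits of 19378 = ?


1 + 9 + 3 + 7 + 8 = 28


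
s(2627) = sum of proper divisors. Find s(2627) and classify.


Proper divisors: 1, 37, 71
Sum = 1 + 37 + 71 = 109
109 < 2627 → deficient

s(2627) = 109 (deficient)


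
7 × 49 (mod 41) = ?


7 × 49 = 343
343 mod 41 = 15


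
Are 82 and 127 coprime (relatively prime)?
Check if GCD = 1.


Euclidean algorithm:
127 = 1 * 82 + 45
82 = 1 * 45 + 37
45 = 1 * 37 + 8
37 = 4 * 8 + 5
8 = 1 * 5 + 3
5 = 1 * 3 + 2
3 = 1 * 2 + 1
2 = 2 * 1 + 0
GCD(82, 127) = 1

Yes, coprime (GCD = 1)


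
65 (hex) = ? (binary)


65 (base 16) = 101 (decimal)
101 (decimal) = 1100101 (base 2)


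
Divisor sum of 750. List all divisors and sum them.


Divisors of 750: 1, 2, 3, 5, 6, 10, 15, 25, 30, 50, 75, 125, 150, 250, 375, 750
Sum = 1 + 2 + 3 + 5 + 6 + 10 + 15 + 25 + 30 + 50 + 75 + 125 + 150 + 250 + 375 + 750 = 1872

σ(750) = 1872


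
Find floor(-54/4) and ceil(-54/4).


-54/4 = -13.5000
floor = -14
ceil = -13

floor = -14, ceil = -13


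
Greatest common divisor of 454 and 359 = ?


454 = 1 * 359 + 95
359 = 3 * 95 + 74
95 = 1 * 74 + 21
74 = 3 * 21 + 11
21 = 1 * 11 + 10
11 = 1 * 10 + 1
10 = 10 * 1 + 0
GCD = 1


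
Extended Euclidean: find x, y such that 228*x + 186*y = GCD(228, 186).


Tabular extended Euclidean (each row: r = 228*s + 186*t):
r=228, s=1, t=0
r=186, s=0, t=1
q=1: r=42, s=1, t=-1   [228*(1) + 186*(-1) = 42]
q=4: r=18, s=-4, t=5   [228*(-4) + 186*(5) = 18]
q=2: r=6, s=9, t=-11   [228*(9) + 186*(-11) = 6]
q=3: r=0, s=-31, t=38   [228*(-31) + 186*(38) = 0]
GCD = 6; from the row with r=6: x=9, y=-11
Check: 228*(9) + 186*(-11) = 2052 - 2046 = 6

GCD = 6, x = 9, y = -11


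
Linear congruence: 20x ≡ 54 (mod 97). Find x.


GCD(20, 97) = 1, unique solution
a^(-1) mod 97 = 34
x = 34 * 54 mod 97 = 90

x ≡ 90 (mod 97)


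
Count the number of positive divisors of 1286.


1286 = 2^1 × 643^1
d(1286) = (1+1) × (1+1) = 4

4 divisors


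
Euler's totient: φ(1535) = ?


1535 = 5 × 307
Prime factors: 5, 307
φ(1535) = 1535 × (1-1/5) × (1-1/307)
= 1535 × 4/5 × 306/307 = 1224

φ(1535) = 1224


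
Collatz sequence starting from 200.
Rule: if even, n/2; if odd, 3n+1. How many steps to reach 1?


200 → 100 → 50 → 25 → 76 → 38 → 19 → 58 → 29 → 88 → 44 → 22 → 11 → 34 → 17 → 52 → 26 → 13 → 40 → 20 → 10 → 5 → 16 → 8 → 4 → 2 → 1
Total steps = 26

26 steps


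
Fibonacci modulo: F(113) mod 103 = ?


F(k) mod 103 for k=1..113:
1, 1, 2, 3, 5, 8, 13, 21, 34, 55, 89, 41, 27, 68, 95, 60, 52, 9, 61, 70, 28, 98, 23, 18, 41, 59, 100, 56, 53, 6, 59, 65, 21, 86, 4, 90, 94, 81, 72, 50, 19, 69, 88, 54, 39, 93, 29, 19, 48, 67, 12, 79, 91, 67, 55, 19, 74, 93, 64, 54, 15, 69, 84, 50, 31, 81, 9, 90, 99, 86, 82, 65, 44, 6, 50, 56, 3, 59, 62, 18, 80, 98, 75, 70, 42, 9, 51, 60, 8, 68, 76, 41, 14, 55, 69, 21, 90, 8, 98, 3, 101, 1, 102, 0, 102, 102, 101, 100, 98, 95, 90, 82, 69
F(113) mod 103 = 69


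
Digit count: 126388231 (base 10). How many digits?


126388231 has 9 digits in base 10
floor(log10(126388231)) + 1 = floor(8.1017) + 1 = 9

9 digits (base 10)


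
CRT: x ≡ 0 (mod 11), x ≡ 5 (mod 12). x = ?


M = 11*12 = 132
M1 = M/11 = 12, M2 = M/12 = 11
M1^(-1) mod 11 = 1, M2^(-1) mod 12 = 11
x = 0*12*1 + 5*11*11 = 605
605 mod 132 = 77
Check: 77 mod 11 = 0 ✓, 77 mod 12 = 5 ✓

x ≡ 77 (mod 132)


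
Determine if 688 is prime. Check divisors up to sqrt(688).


688 / 2 = 344 (exact division)
688 is NOT prime.

No, 688 is not prime


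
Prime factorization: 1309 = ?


1309 / 7 = 187
187 / 11 = 17
17 / 17 = 1
1309 = 7 × 11 × 17


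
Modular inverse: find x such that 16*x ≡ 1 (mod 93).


Use the extended Euclidean algorithm on (93, 16); each row r = 93*s + 16*t:
r=93, s=1, t=0
r=16, s=0, t=1
q=5: r=13, s=1, t=-5   [93*(1) + 16*(-5) = 13]
q=1: r=3, s=-1, t=6   [93*(-1) + 16*(6) = 3]
q=4: r=1, s=5, t=-29   [93*(5) + 16*(-29) = 1]
q=3: r=0, s=-16, t=93   [93*(-16) + 16*(93) = 0]
GCD = 1 with t = -29, so 16*(-29) ≡ 1 (mod 93)
Inverse = -29 mod 93 = 64
Check: 16 * 64 = 1024 ≡ 1 (mod 93)

16^(-1) ≡ 64 (mod 93)


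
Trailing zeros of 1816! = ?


floor(1816/5) = 363
floor(1816/25) = 72
floor(1816/125) = 14
floor(1816/625) = 2
Total = 451

451 trailing zeros


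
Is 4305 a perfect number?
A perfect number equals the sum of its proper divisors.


Proper divisors of 4305: 1, 3, 5, 7, 15, 21, 35, 41, 105, 123, 205, 287, 615, 861, 1435
Sum = 1 + 3 + 5 + 7 + 15 + 21 + 35 + 41 + 105 + 123 + 205 + 287 + 615 + 861 + 1435 = 3759

No, 4305 is not perfect (3759 ≠ 4305)


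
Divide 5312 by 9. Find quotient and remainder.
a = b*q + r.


5312 = 9 * 590 + 2
Check: 5310 + 2 = 5312

q = 590, r = 2


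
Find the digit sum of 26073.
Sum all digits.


2 + 6 + 0 + 7 + 3 = 18


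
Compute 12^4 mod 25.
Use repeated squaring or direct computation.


12^1 mod 25 = 12
12^2 mod 25 = 19
12^3 mod 25 = 3
12^4 mod 25 = 11


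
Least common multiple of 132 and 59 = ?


GCD(132, 59) = 1
LCM = 132*59/1 = 7788/1 = 7788

LCM = 7788


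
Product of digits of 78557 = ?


7 × 8 × 5 × 5 × 7 = 9800


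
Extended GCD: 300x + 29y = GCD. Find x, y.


Tabular extended Euclidean (each row: r = 300*s + 29*t):
r=300, s=1, t=0
r=29, s=0, t=1
q=10: r=10, s=1, t=-10   [300*(1) + 29*(-10) = 10]
q=2: r=9, s=-2, t=21   [300*(-2) + 29*(21) = 9]
q=1: r=1, s=3, t=-31   [300*(3) + 29*(-31) = 1]
q=9: r=0, s=-29, t=300   [300*(-29) + 29*(300) = 0]
GCD = 1; from the row with r=1: x=3, y=-31
Check: 300*(3) + 29*(-31) = 900 - 899 = 1

GCD = 1, x = 3, y = -31


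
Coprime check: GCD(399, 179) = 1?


Euclidean algorithm:
399 = 2 * 179 + 41
179 = 4 * 41 + 15
41 = 2 * 15 + 11
15 = 1 * 11 + 4
11 = 2 * 4 + 3
4 = 1 * 3 + 1
3 = 3 * 1 + 0
GCD(399, 179) = 1

Yes, coprime (GCD = 1)


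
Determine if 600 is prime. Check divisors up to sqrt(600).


600 / 2 = 300 (exact division)
600 is NOT prime.

No, 600 is not prime


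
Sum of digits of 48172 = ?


4 + 8 + 1 + 7 + 2 = 22


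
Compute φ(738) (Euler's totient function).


738 = 2 × 3^2 × 41
Prime factors: 2, 3, 41
φ(738) = 738 × (1-1/2) × (1-1/3) × (1-1/41)
= 738 × 1/2 × 2/3 × 40/41 = 240

φ(738) = 240


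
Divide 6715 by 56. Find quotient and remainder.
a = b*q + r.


6715 = 56 * 119 + 51
Check: 6664 + 51 = 6715

q = 119, r = 51


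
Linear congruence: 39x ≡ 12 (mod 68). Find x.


GCD(39, 68) = 1, unique solution
a^(-1) mod 68 = 7
x = 7 * 12 mod 68 = 16

x ≡ 16 (mod 68)


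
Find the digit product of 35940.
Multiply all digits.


3 × 5 × 9 × 4 × 0 = 0


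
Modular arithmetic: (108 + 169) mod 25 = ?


108 + 169 = 277
277 mod 25 = 2


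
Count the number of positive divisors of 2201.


2201 = 31^1 × 71^1
d(2201) = (1+1) × (1+1) = 4

4 divisors


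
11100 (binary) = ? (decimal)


11100 (base 2) = 28 (decimal)
28 (decimal) = 28 (base 10)


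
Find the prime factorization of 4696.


4696 / 2 = 2348
2348 / 2 = 1174
1174 / 2 = 587
587 / 587 = 1
4696 = 2^3 × 587


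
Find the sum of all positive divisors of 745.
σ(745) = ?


Divisors of 745: 1, 5, 149, 745
Sum = 1 + 5 + 149 + 745 = 900

σ(745) = 900


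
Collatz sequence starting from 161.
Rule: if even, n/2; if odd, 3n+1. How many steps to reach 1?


161 → 484 → 242 → 121 → 364 → 182 → 91 → 274 → 137 → 412 → 206 → 103 → 310 → 155 → 466 → 233 → 700 → 350 → 175 → 526 → 263 → 790 → 395 → 1186 → 593 → 1780 → 890 → 445 → 1336 → 668 → 334 → 167 → 502 → 251 → 754 → 377 → 1132 → 566 → 283 → 850 → 425 → 1276 → 638 → 319 → 958 → 479 → 1438 → 719 → 2158 → 1079 → 3238 → 1619 → 4858 → 2429 → 7288 → 3644 → 1822 → 911 → 2734 → 1367 → 4102 → 2051 → 6154 → 3077 → 9232 → 4616 → 2308 → 1154 → 577 → 1732 → 866 → 433 → 1300 → 650 → 325 → 976 → 488 → 244 → 122 → 61 → 184 → 92 → 46 → 23 → 70 → 35 → 106 → 53 → 160 → 80 → 40 → 20 → 10 → 5 → 16 → 8 → 4 → 2 → 1
Total steps = 98

98 steps


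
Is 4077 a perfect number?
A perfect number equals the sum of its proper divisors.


Proper divisors of 4077: 1, 3, 9, 27, 151, 453, 1359
Sum = 1 + 3 + 9 + 27 + 151 + 453 + 1359 = 2003

No, 4077 is not perfect (2003 ≠ 4077)


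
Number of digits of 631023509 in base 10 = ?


631023509 has 9 digits in base 10
floor(log10(631023509)) + 1 = floor(8.8000) + 1 = 9

9 digits (base 10)
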